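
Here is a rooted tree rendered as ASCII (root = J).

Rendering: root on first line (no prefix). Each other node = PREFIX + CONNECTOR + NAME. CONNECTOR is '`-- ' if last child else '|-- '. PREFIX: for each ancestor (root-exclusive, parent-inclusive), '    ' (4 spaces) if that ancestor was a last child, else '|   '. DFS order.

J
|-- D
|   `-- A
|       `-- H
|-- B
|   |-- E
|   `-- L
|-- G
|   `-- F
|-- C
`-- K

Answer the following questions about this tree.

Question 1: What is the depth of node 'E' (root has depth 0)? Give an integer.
Path from root to E: J -> B -> E
Depth = number of edges = 2

Answer: 2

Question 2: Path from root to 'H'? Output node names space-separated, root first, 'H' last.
Walk down from root: J -> D -> A -> H

Answer: J D A H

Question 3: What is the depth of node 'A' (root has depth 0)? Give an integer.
Path from root to A: J -> D -> A
Depth = number of edges = 2

Answer: 2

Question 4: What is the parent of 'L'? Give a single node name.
Answer: B

Derivation:
Scan adjacency: L appears as child of B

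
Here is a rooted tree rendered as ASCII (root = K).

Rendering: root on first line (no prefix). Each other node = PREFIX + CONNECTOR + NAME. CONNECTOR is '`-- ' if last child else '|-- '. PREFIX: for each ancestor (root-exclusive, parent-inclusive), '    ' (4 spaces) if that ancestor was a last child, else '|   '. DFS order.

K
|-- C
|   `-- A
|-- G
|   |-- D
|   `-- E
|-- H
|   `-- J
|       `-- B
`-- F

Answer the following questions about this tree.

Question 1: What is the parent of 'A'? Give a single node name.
Scan adjacency: A appears as child of C

Answer: C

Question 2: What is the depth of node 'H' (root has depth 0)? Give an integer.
Path from root to H: K -> H
Depth = number of edges = 1

Answer: 1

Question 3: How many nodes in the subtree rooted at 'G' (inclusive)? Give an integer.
Answer: 3

Derivation:
Subtree rooted at G contains: D, E, G
Count = 3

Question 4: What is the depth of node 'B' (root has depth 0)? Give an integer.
Answer: 3

Derivation:
Path from root to B: K -> H -> J -> B
Depth = number of edges = 3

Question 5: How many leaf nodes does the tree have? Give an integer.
Answer: 5

Derivation:
Leaves (nodes with no children): A, B, D, E, F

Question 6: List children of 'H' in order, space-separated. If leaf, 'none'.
Node H's children (from adjacency): J

Answer: J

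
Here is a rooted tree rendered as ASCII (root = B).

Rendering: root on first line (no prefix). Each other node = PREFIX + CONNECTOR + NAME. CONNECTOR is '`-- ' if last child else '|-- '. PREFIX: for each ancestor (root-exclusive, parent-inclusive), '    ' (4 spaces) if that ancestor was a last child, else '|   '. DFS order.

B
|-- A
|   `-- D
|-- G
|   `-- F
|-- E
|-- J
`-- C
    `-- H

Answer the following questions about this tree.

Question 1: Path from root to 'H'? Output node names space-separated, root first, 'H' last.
Walk down from root: B -> C -> H

Answer: B C H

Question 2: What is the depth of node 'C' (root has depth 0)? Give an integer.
Path from root to C: B -> C
Depth = number of edges = 1

Answer: 1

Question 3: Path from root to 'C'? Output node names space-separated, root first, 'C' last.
Walk down from root: B -> C

Answer: B C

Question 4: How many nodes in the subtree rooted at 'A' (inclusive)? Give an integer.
Subtree rooted at A contains: A, D
Count = 2

Answer: 2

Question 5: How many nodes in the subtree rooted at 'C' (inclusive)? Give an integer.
Answer: 2

Derivation:
Subtree rooted at C contains: C, H
Count = 2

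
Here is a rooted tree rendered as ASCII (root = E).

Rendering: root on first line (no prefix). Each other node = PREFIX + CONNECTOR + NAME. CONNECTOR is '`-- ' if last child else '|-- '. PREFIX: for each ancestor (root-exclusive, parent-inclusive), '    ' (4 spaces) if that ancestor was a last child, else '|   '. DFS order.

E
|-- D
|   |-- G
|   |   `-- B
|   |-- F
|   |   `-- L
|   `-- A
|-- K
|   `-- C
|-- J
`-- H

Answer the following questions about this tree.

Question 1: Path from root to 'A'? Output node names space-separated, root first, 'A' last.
Walk down from root: E -> D -> A

Answer: E D A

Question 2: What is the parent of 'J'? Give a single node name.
Scan adjacency: J appears as child of E

Answer: E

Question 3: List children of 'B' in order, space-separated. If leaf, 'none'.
Answer: none

Derivation:
Node B's children (from adjacency): (leaf)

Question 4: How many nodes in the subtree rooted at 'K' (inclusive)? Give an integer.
Answer: 2

Derivation:
Subtree rooted at K contains: C, K
Count = 2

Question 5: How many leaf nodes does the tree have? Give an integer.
Answer: 6

Derivation:
Leaves (nodes with no children): A, B, C, H, J, L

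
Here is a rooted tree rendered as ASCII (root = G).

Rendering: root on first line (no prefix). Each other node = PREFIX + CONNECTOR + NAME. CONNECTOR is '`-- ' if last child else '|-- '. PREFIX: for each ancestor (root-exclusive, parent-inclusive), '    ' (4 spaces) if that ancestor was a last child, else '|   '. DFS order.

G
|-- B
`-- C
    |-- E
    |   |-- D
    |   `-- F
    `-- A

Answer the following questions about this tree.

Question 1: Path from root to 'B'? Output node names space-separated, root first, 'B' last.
Walk down from root: G -> B

Answer: G B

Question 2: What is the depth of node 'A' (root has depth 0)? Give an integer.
Answer: 2

Derivation:
Path from root to A: G -> C -> A
Depth = number of edges = 2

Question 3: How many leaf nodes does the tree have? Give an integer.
Leaves (nodes with no children): A, B, D, F

Answer: 4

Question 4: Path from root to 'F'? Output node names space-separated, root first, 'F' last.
Walk down from root: G -> C -> E -> F

Answer: G C E F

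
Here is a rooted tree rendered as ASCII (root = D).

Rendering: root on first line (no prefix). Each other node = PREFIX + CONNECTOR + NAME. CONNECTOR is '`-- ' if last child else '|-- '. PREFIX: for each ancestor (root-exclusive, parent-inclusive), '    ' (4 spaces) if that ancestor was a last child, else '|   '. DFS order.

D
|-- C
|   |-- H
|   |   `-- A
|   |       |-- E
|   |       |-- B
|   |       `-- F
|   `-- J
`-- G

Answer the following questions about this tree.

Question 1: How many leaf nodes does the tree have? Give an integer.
Answer: 5

Derivation:
Leaves (nodes with no children): B, E, F, G, J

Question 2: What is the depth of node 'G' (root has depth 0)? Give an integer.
Answer: 1

Derivation:
Path from root to G: D -> G
Depth = number of edges = 1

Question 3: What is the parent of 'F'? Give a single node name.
Scan adjacency: F appears as child of A

Answer: A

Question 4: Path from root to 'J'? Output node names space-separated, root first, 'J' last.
Walk down from root: D -> C -> J

Answer: D C J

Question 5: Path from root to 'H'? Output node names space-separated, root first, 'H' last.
Walk down from root: D -> C -> H

Answer: D C H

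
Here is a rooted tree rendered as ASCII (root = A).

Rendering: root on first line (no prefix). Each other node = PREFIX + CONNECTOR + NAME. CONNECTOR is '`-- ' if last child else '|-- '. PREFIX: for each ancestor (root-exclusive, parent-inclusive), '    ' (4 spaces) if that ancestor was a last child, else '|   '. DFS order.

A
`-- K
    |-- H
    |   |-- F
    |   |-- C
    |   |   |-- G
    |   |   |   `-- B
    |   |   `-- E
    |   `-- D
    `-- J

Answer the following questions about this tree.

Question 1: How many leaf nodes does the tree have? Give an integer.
Answer: 5

Derivation:
Leaves (nodes with no children): B, D, E, F, J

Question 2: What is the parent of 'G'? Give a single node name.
Scan adjacency: G appears as child of C

Answer: C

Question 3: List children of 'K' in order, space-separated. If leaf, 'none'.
Node K's children (from adjacency): H, J

Answer: H J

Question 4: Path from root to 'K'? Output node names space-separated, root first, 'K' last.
Walk down from root: A -> K

Answer: A K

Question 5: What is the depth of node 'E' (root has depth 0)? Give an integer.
Answer: 4

Derivation:
Path from root to E: A -> K -> H -> C -> E
Depth = number of edges = 4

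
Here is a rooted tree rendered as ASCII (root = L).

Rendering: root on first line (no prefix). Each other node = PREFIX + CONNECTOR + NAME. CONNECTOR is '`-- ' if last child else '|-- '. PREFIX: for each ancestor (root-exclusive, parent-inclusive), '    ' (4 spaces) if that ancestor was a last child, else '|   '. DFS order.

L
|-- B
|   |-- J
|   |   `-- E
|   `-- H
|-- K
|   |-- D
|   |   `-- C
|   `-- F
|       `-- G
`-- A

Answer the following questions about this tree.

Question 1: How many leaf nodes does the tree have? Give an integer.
Answer: 5

Derivation:
Leaves (nodes with no children): A, C, E, G, H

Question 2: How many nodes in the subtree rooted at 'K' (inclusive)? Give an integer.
Subtree rooted at K contains: C, D, F, G, K
Count = 5

Answer: 5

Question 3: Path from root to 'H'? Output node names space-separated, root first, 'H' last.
Walk down from root: L -> B -> H

Answer: L B H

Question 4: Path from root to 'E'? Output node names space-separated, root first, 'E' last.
Answer: L B J E

Derivation:
Walk down from root: L -> B -> J -> E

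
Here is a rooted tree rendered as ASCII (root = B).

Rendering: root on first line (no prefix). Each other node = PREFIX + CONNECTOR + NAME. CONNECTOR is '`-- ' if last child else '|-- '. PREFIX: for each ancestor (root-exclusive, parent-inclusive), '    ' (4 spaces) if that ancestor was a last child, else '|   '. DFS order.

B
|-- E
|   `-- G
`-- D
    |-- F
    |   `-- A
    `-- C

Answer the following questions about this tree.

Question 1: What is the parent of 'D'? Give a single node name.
Scan adjacency: D appears as child of B

Answer: B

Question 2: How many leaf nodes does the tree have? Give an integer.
Leaves (nodes with no children): A, C, G

Answer: 3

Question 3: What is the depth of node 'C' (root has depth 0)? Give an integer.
Path from root to C: B -> D -> C
Depth = number of edges = 2

Answer: 2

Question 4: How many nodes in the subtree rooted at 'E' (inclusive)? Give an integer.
Subtree rooted at E contains: E, G
Count = 2

Answer: 2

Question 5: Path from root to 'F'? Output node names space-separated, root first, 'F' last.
Walk down from root: B -> D -> F

Answer: B D F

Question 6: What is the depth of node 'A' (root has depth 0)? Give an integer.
Answer: 3

Derivation:
Path from root to A: B -> D -> F -> A
Depth = number of edges = 3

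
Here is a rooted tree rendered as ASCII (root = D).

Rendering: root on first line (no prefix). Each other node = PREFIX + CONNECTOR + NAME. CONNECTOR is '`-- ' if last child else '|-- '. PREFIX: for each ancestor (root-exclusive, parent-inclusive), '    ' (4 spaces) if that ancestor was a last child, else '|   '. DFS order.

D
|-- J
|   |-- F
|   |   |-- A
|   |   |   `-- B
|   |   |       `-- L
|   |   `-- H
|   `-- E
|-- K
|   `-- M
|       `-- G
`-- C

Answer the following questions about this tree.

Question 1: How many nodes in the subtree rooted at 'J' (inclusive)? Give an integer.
Answer: 7

Derivation:
Subtree rooted at J contains: A, B, E, F, H, J, L
Count = 7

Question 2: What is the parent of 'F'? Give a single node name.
Answer: J

Derivation:
Scan adjacency: F appears as child of J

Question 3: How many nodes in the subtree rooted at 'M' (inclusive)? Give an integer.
Answer: 2

Derivation:
Subtree rooted at M contains: G, M
Count = 2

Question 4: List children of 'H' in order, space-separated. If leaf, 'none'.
Node H's children (from adjacency): (leaf)

Answer: none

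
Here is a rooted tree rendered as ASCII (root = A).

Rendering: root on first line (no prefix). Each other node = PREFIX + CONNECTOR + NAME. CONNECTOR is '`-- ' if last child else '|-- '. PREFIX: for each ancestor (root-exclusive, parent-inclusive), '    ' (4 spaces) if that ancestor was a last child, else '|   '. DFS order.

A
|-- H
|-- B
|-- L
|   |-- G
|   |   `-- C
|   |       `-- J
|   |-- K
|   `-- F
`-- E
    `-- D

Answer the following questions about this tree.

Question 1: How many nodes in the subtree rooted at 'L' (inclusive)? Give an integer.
Answer: 6

Derivation:
Subtree rooted at L contains: C, F, G, J, K, L
Count = 6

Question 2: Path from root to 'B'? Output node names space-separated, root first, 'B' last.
Answer: A B

Derivation:
Walk down from root: A -> B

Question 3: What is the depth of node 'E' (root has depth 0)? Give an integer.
Path from root to E: A -> E
Depth = number of edges = 1

Answer: 1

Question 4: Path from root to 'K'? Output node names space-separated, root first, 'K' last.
Answer: A L K

Derivation:
Walk down from root: A -> L -> K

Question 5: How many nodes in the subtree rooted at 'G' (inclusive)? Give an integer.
Answer: 3

Derivation:
Subtree rooted at G contains: C, G, J
Count = 3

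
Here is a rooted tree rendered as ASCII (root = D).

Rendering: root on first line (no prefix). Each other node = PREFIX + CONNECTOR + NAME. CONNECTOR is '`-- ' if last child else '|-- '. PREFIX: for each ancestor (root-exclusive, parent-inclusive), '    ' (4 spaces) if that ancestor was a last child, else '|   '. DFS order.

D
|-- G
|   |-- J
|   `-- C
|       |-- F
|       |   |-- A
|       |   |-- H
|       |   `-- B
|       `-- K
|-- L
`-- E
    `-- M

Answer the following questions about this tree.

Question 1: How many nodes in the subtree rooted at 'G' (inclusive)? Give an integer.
Subtree rooted at G contains: A, B, C, F, G, H, J, K
Count = 8

Answer: 8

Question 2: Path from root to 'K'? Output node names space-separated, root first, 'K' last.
Walk down from root: D -> G -> C -> K

Answer: D G C K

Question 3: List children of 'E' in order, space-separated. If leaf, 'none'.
Answer: M

Derivation:
Node E's children (from adjacency): M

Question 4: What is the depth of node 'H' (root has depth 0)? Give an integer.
Path from root to H: D -> G -> C -> F -> H
Depth = number of edges = 4

Answer: 4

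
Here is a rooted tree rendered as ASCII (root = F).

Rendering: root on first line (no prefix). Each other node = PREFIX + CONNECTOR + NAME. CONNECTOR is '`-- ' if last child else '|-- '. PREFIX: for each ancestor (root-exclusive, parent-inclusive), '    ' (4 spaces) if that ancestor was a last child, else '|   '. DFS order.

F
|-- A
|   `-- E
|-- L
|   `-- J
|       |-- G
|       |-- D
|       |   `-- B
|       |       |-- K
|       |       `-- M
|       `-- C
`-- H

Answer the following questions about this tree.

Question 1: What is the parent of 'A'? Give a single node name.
Scan adjacency: A appears as child of F

Answer: F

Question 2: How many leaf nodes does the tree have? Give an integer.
Answer: 6

Derivation:
Leaves (nodes with no children): C, E, G, H, K, M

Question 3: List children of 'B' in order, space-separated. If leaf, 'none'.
Answer: K M

Derivation:
Node B's children (from adjacency): K, M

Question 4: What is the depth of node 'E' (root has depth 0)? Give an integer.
Answer: 2

Derivation:
Path from root to E: F -> A -> E
Depth = number of edges = 2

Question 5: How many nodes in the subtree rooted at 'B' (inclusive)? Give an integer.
Subtree rooted at B contains: B, K, M
Count = 3

Answer: 3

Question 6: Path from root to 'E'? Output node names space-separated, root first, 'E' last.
Answer: F A E

Derivation:
Walk down from root: F -> A -> E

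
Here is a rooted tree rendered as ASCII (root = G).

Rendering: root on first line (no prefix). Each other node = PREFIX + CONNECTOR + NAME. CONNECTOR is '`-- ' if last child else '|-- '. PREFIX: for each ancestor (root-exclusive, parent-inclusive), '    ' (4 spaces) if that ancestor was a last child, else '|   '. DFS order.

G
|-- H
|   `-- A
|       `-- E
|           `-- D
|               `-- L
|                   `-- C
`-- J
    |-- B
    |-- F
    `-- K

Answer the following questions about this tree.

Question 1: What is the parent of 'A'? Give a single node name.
Answer: H

Derivation:
Scan adjacency: A appears as child of H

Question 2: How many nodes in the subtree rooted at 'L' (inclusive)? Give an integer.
Subtree rooted at L contains: C, L
Count = 2

Answer: 2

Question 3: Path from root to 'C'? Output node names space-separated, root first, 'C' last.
Answer: G H A E D L C

Derivation:
Walk down from root: G -> H -> A -> E -> D -> L -> C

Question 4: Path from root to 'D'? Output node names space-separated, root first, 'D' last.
Answer: G H A E D

Derivation:
Walk down from root: G -> H -> A -> E -> D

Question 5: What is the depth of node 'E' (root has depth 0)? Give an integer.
Answer: 3

Derivation:
Path from root to E: G -> H -> A -> E
Depth = number of edges = 3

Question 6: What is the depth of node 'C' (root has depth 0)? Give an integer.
Answer: 6

Derivation:
Path from root to C: G -> H -> A -> E -> D -> L -> C
Depth = number of edges = 6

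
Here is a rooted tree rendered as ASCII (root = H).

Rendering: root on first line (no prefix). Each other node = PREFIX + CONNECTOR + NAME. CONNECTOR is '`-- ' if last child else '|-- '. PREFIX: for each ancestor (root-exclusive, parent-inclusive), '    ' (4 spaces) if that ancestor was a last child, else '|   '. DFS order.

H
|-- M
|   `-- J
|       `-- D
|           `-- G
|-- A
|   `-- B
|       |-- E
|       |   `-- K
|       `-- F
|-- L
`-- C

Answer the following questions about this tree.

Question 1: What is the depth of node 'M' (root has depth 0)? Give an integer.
Path from root to M: H -> M
Depth = number of edges = 1

Answer: 1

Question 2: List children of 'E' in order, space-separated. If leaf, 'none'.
Answer: K

Derivation:
Node E's children (from adjacency): K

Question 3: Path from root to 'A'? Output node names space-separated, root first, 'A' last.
Walk down from root: H -> A

Answer: H A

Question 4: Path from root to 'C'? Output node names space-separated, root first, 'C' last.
Walk down from root: H -> C

Answer: H C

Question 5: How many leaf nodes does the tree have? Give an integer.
Leaves (nodes with no children): C, F, G, K, L

Answer: 5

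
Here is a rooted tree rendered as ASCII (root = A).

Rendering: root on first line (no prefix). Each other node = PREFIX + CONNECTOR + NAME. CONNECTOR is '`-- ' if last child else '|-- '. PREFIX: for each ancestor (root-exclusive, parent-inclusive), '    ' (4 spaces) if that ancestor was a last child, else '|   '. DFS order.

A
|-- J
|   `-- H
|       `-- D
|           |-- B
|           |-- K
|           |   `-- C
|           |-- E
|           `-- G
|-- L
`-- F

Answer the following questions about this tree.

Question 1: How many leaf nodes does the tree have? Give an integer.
Answer: 6

Derivation:
Leaves (nodes with no children): B, C, E, F, G, L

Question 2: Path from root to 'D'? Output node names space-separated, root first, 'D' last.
Walk down from root: A -> J -> H -> D

Answer: A J H D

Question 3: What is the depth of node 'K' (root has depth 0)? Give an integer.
Answer: 4

Derivation:
Path from root to K: A -> J -> H -> D -> K
Depth = number of edges = 4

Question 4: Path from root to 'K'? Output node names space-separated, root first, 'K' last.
Walk down from root: A -> J -> H -> D -> K

Answer: A J H D K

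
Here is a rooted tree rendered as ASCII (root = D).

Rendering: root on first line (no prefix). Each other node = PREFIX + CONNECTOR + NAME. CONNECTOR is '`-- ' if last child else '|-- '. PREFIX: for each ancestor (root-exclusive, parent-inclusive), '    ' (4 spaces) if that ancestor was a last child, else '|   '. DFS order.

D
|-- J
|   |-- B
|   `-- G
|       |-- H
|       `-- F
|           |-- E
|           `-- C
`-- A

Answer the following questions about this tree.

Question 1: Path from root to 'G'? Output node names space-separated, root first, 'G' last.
Walk down from root: D -> J -> G

Answer: D J G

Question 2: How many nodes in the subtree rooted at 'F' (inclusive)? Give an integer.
Subtree rooted at F contains: C, E, F
Count = 3

Answer: 3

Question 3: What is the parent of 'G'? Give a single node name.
Scan adjacency: G appears as child of J

Answer: J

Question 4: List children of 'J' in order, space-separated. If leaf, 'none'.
Answer: B G

Derivation:
Node J's children (from adjacency): B, G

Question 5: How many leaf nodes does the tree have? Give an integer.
Leaves (nodes with no children): A, B, C, E, H

Answer: 5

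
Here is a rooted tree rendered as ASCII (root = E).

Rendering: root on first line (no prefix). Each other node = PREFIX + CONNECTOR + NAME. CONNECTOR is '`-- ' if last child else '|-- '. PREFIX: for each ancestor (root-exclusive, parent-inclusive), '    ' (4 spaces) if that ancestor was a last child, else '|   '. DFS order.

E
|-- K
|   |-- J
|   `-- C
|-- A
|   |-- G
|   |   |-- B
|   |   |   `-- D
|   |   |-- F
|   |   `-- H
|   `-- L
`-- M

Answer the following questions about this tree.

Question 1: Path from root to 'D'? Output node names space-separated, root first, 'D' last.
Walk down from root: E -> A -> G -> B -> D

Answer: E A G B D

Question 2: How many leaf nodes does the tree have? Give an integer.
Answer: 7

Derivation:
Leaves (nodes with no children): C, D, F, H, J, L, M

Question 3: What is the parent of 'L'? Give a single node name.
Scan adjacency: L appears as child of A

Answer: A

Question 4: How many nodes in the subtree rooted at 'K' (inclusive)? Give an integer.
Answer: 3

Derivation:
Subtree rooted at K contains: C, J, K
Count = 3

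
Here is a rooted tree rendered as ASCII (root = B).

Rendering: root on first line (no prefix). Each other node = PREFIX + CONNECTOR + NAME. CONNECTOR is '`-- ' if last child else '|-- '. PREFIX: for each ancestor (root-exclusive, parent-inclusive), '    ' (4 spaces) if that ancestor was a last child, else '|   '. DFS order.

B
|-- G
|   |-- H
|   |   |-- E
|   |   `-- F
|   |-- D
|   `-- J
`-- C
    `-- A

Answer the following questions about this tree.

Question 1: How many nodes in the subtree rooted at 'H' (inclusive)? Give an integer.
Answer: 3

Derivation:
Subtree rooted at H contains: E, F, H
Count = 3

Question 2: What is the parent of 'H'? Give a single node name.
Scan adjacency: H appears as child of G

Answer: G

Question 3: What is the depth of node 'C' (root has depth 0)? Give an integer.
Answer: 1

Derivation:
Path from root to C: B -> C
Depth = number of edges = 1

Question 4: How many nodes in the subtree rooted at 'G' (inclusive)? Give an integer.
Subtree rooted at G contains: D, E, F, G, H, J
Count = 6

Answer: 6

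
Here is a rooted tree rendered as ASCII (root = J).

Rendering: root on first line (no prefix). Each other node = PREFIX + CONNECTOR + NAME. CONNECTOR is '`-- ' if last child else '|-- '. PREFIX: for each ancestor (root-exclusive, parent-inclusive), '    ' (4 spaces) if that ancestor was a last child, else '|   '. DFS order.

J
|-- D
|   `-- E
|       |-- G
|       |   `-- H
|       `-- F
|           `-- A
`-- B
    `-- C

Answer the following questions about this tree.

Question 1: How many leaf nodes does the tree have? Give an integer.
Leaves (nodes with no children): A, C, H

Answer: 3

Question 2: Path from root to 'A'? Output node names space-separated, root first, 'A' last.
Walk down from root: J -> D -> E -> F -> A

Answer: J D E F A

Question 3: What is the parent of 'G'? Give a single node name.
Scan adjacency: G appears as child of E

Answer: E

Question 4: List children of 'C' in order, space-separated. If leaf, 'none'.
Node C's children (from adjacency): (leaf)

Answer: none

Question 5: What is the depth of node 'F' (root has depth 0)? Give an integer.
Path from root to F: J -> D -> E -> F
Depth = number of edges = 3

Answer: 3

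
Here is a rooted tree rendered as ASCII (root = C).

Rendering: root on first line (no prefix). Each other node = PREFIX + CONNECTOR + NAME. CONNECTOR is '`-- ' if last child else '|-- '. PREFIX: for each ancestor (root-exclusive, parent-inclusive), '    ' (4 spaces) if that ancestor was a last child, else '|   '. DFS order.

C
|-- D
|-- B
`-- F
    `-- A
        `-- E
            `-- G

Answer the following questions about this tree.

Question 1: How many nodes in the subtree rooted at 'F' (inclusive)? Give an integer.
Answer: 4

Derivation:
Subtree rooted at F contains: A, E, F, G
Count = 4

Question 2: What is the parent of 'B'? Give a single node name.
Answer: C

Derivation:
Scan adjacency: B appears as child of C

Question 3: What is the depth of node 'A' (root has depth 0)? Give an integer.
Path from root to A: C -> F -> A
Depth = number of edges = 2

Answer: 2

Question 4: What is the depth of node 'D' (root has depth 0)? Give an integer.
Answer: 1

Derivation:
Path from root to D: C -> D
Depth = number of edges = 1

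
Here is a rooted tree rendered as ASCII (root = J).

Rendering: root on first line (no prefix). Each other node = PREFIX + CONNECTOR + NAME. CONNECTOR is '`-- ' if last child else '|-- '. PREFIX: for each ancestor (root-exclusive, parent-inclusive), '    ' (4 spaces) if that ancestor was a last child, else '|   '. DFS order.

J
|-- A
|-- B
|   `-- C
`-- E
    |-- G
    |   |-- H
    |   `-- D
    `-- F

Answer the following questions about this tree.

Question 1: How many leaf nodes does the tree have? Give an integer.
Leaves (nodes with no children): A, C, D, F, H

Answer: 5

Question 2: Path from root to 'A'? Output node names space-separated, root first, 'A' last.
Walk down from root: J -> A

Answer: J A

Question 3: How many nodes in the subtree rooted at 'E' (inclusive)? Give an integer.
Answer: 5

Derivation:
Subtree rooted at E contains: D, E, F, G, H
Count = 5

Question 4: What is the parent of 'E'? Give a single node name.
Answer: J

Derivation:
Scan adjacency: E appears as child of J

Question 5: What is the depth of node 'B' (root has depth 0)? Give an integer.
Path from root to B: J -> B
Depth = number of edges = 1

Answer: 1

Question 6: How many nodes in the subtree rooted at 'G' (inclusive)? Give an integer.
Subtree rooted at G contains: D, G, H
Count = 3

Answer: 3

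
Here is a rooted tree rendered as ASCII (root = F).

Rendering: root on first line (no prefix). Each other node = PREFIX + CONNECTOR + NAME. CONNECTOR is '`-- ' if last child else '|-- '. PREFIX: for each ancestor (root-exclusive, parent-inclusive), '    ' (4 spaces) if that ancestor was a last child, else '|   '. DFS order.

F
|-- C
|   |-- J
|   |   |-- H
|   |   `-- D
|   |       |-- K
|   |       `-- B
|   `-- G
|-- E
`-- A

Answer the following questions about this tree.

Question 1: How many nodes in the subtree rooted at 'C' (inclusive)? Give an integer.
Answer: 7

Derivation:
Subtree rooted at C contains: B, C, D, G, H, J, K
Count = 7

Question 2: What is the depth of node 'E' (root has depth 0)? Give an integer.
Answer: 1

Derivation:
Path from root to E: F -> E
Depth = number of edges = 1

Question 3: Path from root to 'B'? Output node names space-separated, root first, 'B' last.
Answer: F C J D B

Derivation:
Walk down from root: F -> C -> J -> D -> B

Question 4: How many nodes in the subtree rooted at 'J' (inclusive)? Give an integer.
Answer: 5

Derivation:
Subtree rooted at J contains: B, D, H, J, K
Count = 5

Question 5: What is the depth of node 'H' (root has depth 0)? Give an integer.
Answer: 3

Derivation:
Path from root to H: F -> C -> J -> H
Depth = number of edges = 3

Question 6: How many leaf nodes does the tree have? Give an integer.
Answer: 6

Derivation:
Leaves (nodes with no children): A, B, E, G, H, K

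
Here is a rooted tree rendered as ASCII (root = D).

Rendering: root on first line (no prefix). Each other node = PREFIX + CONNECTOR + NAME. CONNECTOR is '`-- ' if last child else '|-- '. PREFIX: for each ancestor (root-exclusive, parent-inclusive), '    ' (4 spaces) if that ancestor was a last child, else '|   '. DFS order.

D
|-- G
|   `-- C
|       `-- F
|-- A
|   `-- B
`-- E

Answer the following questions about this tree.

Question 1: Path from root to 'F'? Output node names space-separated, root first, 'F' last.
Walk down from root: D -> G -> C -> F

Answer: D G C F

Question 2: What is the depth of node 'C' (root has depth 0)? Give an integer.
Path from root to C: D -> G -> C
Depth = number of edges = 2

Answer: 2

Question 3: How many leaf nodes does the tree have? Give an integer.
Leaves (nodes with no children): B, E, F

Answer: 3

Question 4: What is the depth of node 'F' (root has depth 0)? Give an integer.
Path from root to F: D -> G -> C -> F
Depth = number of edges = 3

Answer: 3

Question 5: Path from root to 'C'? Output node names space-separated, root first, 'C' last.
Answer: D G C

Derivation:
Walk down from root: D -> G -> C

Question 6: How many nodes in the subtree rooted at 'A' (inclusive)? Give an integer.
Subtree rooted at A contains: A, B
Count = 2

Answer: 2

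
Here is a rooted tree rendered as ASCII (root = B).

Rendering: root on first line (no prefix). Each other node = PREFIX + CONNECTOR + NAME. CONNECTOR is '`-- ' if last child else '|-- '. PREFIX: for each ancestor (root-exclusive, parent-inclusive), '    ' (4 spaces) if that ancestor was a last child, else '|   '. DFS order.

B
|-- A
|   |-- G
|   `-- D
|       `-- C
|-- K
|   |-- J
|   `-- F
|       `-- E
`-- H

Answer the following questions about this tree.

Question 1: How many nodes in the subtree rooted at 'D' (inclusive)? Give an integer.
Answer: 2

Derivation:
Subtree rooted at D contains: C, D
Count = 2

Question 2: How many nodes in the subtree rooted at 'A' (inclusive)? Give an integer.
Subtree rooted at A contains: A, C, D, G
Count = 4

Answer: 4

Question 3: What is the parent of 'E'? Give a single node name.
Scan adjacency: E appears as child of F

Answer: F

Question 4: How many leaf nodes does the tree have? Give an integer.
Leaves (nodes with no children): C, E, G, H, J

Answer: 5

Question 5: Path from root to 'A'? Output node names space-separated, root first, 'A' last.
Walk down from root: B -> A

Answer: B A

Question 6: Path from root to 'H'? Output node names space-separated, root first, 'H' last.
Walk down from root: B -> H

Answer: B H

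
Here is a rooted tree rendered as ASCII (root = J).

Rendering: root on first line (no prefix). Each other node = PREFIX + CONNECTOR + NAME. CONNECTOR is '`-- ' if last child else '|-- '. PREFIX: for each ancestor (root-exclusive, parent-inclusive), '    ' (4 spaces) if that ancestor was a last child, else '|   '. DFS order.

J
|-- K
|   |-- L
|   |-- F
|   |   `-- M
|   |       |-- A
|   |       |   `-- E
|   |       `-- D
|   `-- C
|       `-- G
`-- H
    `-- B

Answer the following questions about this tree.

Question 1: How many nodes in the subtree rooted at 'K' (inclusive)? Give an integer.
Answer: 9

Derivation:
Subtree rooted at K contains: A, C, D, E, F, G, K, L, M
Count = 9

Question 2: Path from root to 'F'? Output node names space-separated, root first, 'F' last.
Answer: J K F

Derivation:
Walk down from root: J -> K -> F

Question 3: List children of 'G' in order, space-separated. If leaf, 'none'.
Answer: none

Derivation:
Node G's children (from adjacency): (leaf)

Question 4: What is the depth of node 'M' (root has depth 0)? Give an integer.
Path from root to M: J -> K -> F -> M
Depth = number of edges = 3

Answer: 3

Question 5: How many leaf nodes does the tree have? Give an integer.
Leaves (nodes with no children): B, D, E, G, L

Answer: 5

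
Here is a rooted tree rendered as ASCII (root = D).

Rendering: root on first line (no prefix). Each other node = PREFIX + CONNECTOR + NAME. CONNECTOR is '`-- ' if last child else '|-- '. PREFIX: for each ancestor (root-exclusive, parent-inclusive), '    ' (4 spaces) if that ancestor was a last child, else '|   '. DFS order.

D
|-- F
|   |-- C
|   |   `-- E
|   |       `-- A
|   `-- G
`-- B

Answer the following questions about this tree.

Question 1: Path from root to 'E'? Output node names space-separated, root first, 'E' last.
Walk down from root: D -> F -> C -> E

Answer: D F C E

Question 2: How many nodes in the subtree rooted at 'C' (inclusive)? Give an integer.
Subtree rooted at C contains: A, C, E
Count = 3

Answer: 3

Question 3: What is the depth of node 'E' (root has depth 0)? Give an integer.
Answer: 3

Derivation:
Path from root to E: D -> F -> C -> E
Depth = number of edges = 3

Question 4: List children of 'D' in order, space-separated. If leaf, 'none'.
Answer: F B

Derivation:
Node D's children (from adjacency): F, B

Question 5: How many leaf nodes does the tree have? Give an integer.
Leaves (nodes with no children): A, B, G

Answer: 3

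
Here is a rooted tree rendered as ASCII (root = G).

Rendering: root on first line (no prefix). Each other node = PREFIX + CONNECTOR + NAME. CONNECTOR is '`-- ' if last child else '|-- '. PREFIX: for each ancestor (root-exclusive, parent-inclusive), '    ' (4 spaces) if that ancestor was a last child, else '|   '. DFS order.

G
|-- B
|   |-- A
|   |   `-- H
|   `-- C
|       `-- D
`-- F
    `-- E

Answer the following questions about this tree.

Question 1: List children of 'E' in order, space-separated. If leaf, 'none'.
Answer: none

Derivation:
Node E's children (from adjacency): (leaf)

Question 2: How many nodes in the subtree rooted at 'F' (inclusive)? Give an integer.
Subtree rooted at F contains: E, F
Count = 2

Answer: 2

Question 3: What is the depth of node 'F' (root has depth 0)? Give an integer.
Answer: 1

Derivation:
Path from root to F: G -> F
Depth = number of edges = 1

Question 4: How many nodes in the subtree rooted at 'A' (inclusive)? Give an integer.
Answer: 2

Derivation:
Subtree rooted at A contains: A, H
Count = 2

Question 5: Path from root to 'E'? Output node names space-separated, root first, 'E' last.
Walk down from root: G -> F -> E

Answer: G F E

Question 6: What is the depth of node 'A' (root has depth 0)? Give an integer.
Path from root to A: G -> B -> A
Depth = number of edges = 2

Answer: 2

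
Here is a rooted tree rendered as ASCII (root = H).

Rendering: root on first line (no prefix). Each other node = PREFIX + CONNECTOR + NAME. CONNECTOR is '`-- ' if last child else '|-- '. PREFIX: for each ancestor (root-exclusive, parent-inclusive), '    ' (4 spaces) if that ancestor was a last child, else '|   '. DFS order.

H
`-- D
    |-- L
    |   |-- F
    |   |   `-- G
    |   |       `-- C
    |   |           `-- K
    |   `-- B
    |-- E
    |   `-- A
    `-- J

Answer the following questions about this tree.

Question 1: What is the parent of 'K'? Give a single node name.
Answer: C

Derivation:
Scan adjacency: K appears as child of C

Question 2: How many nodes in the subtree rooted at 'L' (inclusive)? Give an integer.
Subtree rooted at L contains: B, C, F, G, K, L
Count = 6

Answer: 6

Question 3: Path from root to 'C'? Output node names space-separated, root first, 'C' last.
Answer: H D L F G C

Derivation:
Walk down from root: H -> D -> L -> F -> G -> C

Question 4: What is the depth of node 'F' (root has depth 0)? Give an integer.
Answer: 3

Derivation:
Path from root to F: H -> D -> L -> F
Depth = number of edges = 3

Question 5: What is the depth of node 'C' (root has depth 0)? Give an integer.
Answer: 5

Derivation:
Path from root to C: H -> D -> L -> F -> G -> C
Depth = number of edges = 5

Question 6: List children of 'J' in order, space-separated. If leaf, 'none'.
Answer: none

Derivation:
Node J's children (from adjacency): (leaf)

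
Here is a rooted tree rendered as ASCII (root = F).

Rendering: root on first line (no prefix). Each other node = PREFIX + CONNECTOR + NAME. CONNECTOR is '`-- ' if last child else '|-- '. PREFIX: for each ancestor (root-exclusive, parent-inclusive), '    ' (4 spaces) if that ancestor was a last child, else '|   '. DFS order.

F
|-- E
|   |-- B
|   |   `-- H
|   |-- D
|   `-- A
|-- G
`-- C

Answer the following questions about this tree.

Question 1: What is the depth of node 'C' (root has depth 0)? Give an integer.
Answer: 1

Derivation:
Path from root to C: F -> C
Depth = number of edges = 1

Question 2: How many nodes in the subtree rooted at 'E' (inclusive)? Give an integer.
Subtree rooted at E contains: A, B, D, E, H
Count = 5

Answer: 5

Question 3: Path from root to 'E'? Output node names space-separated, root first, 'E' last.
Walk down from root: F -> E

Answer: F E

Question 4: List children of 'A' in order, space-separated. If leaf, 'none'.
Answer: none

Derivation:
Node A's children (from adjacency): (leaf)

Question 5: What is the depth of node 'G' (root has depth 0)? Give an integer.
Answer: 1

Derivation:
Path from root to G: F -> G
Depth = number of edges = 1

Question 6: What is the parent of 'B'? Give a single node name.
Scan adjacency: B appears as child of E

Answer: E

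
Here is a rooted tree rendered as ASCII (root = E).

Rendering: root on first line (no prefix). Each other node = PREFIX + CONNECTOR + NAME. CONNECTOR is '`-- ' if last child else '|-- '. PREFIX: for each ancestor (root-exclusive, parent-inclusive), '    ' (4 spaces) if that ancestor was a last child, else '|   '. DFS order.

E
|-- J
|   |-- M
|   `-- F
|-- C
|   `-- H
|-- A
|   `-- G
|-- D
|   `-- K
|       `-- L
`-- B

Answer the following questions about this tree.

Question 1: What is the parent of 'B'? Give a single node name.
Answer: E

Derivation:
Scan adjacency: B appears as child of E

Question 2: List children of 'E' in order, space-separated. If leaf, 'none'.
Answer: J C A D B

Derivation:
Node E's children (from adjacency): J, C, A, D, B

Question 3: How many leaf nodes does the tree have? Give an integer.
Leaves (nodes with no children): B, F, G, H, L, M

Answer: 6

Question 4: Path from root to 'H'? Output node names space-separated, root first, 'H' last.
Walk down from root: E -> C -> H

Answer: E C H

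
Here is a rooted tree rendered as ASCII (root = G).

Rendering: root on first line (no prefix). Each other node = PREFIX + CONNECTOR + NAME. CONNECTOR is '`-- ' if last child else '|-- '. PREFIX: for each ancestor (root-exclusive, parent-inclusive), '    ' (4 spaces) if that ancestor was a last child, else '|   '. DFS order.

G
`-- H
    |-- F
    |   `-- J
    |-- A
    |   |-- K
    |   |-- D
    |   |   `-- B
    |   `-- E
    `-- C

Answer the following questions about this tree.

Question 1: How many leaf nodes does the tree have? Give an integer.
Leaves (nodes with no children): B, C, E, J, K

Answer: 5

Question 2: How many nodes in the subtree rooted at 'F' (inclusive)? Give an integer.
Subtree rooted at F contains: F, J
Count = 2

Answer: 2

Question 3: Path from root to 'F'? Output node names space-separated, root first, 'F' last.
Walk down from root: G -> H -> F

Answer: G H F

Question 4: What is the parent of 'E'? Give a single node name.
Scan adjacency: E appears as child of A

Answer: A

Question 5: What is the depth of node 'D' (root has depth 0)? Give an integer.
Answer: 3

Derivation:
Path from root to D: G -> H -> A -> D
Depth = number of edges = 3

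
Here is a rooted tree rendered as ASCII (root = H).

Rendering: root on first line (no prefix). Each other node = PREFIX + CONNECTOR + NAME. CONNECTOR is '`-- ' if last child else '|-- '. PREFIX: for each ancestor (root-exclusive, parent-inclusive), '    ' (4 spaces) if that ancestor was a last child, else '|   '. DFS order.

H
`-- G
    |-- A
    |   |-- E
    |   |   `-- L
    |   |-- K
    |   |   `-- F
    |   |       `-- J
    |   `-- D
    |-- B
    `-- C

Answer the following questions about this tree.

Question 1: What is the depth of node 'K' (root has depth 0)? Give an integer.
Answer: 3

Derivation:
Path from root to K: H -> G -> A -> K
Depth = number of edges = 3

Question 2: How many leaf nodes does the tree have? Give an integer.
Answer: 5

Derivation:
Leaves (nodes with no children): B, C, D, J, L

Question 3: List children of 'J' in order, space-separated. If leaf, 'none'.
Node J's children (from adjacency): (leaf)

Answer: none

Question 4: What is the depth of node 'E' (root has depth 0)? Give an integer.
Answer: 3

Derivation:
Path from root to E: H -> G -> A -> E
Depth = number of edges = 3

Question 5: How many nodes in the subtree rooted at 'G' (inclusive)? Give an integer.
Answer: 10

Derivation:
Subtree rooted at G contains: A, B, C, D, E, F, G, J, K, L
Count = 10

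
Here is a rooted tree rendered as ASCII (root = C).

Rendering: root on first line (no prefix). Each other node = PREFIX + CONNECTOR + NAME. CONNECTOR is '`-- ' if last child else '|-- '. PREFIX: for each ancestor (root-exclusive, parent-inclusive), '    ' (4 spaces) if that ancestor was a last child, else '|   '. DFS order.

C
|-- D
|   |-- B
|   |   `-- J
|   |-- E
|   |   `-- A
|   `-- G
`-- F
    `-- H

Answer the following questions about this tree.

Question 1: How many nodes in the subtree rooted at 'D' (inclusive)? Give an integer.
Subtree rooted at D contains: A, B, D, E, G, J
Count = 6

Answer: 6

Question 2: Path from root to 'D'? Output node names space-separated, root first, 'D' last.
Walk down from root: C -> D

Answer: C D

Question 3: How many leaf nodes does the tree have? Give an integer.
Leaves (nodes with no children): A, G, H, J

Answer: 4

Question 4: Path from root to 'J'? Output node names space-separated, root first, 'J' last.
Answer: C D B J

Derivation:
Walk down from root: C -> D -> B -> J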